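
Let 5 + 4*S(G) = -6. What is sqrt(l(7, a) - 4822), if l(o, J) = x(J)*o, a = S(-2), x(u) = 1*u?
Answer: I*sqrt(19365)/2 ≈ 69.579*I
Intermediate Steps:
S(G) = -11/4 (S(G) = -5/4 + (1/4)*(-6) = -5/4 - 3/2 = -11/4)
x(u) = u
a = -11/4 ≈ -2.7500
l(o, J) = J*o
sqrt(l(7, a) - 4822) = sqrt(-11/4*7 - 4822) = sqrt(-77/4 - 4822) = sqrt(-19365/4) = I*sqrt(19365)/2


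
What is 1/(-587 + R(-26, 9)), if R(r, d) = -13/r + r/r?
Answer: -2/1171 ≈ -0.0017079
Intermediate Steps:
R(r, d) = 1 - 13/r (R(r, d) = -13/r + 1 = 1 - 13/r)
1/(-587 + R(-26, 9)) = 1/(-587 + (-13 - 26)/(-26)) = 1/(-587 - 1/26*(-39)) = 1/(-587 + 3/2) = 1/(-1171/2) = -2/1171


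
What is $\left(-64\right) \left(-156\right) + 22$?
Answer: $10006$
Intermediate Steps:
$\left(-64\right) \left(-156\right) + 22 = 9984 + 22 = 10006$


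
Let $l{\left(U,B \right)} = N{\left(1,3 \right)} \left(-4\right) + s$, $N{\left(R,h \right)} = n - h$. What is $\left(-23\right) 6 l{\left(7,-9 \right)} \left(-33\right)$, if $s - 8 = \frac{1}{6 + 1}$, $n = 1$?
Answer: $\frac{514602}{7} \approx 73515.0$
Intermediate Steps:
$N{\left(R,h \right)} = 1 - h$
$s = \frac{57}{7}$ ($s = 8 + \frac{1}{6 + 1} = 8 + \frac{1}{7} = \frac{57}{7} \approx 8.1429$)
$l{\left(U,B \right)} = \frac{113}{7}$ ($l{\left(U,B \right)} = \left(1 - 3\right) \left(-4\right) + \frac{57}{7} = \left(-2\right) \left(-4\right) + \frac{57}{7} = 8 + \frac{57}{7} = \frac{113}{7}$)
$\left(-23\right) 6 l{\left(7,-9 \right)} \left(-33\right) = \left(-23\right) 6 \cdot \frac{113}{7} \left(-33\right) = \left(-138\right) \frac{113}{7} \left(-33\right) = \left(- \frac{15594}{7}\right) \left(-33\right) = \frac{514602}{7}$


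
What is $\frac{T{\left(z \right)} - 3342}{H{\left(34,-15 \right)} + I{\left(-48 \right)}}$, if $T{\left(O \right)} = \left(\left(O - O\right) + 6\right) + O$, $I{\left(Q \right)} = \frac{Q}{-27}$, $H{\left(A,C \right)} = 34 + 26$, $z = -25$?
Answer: $- \frac{30249}{556} \approx -54.405$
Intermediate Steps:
$H{\left(A,C \right)} = 60$
$I{\left(Q \right)} = - \frac{Q}{27}$ ($I{\left(Q \right)} = Q \left(- \frac{1}{27}\right) = - \frac{Q}{27}$)
$T{\left(O \right)} = 6 + O$ ($T{\left(O \right)} = \left(0 + 6\right) + O = 6 + O$)
$\frac{T{\left(z \right)} - 3342}{H{\left(34,-15 \right)} + I{\left(-48 \right)}} = \frac{\left(6 - 25\right) - 3342}{60 - - \frac{16}{9}} = \frac{-19 - 3342}{60 + \frac{16}{9}} = - \frac{3361}{\frac{556}{9}} = \left(-3361\right) \frac{9}{556} = - \frac{30249}{556}$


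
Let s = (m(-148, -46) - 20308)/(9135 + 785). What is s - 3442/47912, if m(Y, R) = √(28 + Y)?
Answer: -31473173/14852720 + I*√30/4960 ≈ -2.119 + 0.0011043*I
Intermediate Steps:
s = -5077/2480 + I*√30/4960 (s = (√(28 - 148) - 20308)/(9135 + 785) = (√(-120) - 20308)/9920 = (2*I*√30 - 20308)*(1/9920) = (-20308 + 2*I*√30)*(1/9920) = -5077/2480 + I*√30/4960 ≈ -2.0472 + 0.0011043*I)
s - 3442/47912 = (-5077/2480 + I*√30/4960) - 3442/47912 = (-5077/2480 + I*√30/4960) - 3442*1/47912 = (-5077/2480 + I*√30/4960) - 1721/23956 = -31473173/14852720 + I*√30/4960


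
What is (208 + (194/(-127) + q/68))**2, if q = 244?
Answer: 205681297441/4661281 ≈ 44126.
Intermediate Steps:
(208 + (194/(-127) + q/68))**2 = (208 + (194/(-127) + 244/68))**2 = (208 + (194*(-1/127) + 244*(1/68)))**2 = (208 + (-194/127 + 61/17))**2 = (208 + 4449/2159)**2 = (453521/2159)**2 = 205681297441/4661281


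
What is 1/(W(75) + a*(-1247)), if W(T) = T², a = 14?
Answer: -1/11833 ≈ -8.4509e-5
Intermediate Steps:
1/(W(75) + a*(-1247)) = 1/(75² + 14*(-1247)) = 1/(5625 - 17458) = 1/(-11833) = -1/11833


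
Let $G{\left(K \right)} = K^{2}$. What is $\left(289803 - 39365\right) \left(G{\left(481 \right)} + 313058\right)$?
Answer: $136343205522$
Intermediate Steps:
$\left(289803 - 39365\right) \left(G{\left(481 \right)} + 313058\right) = \left(289803 - 39365\right) \left(481^{2} + 313058\right) = 250438 \left(231361 + 313058\right) = 250438 \cdot 544419 = 136343205522$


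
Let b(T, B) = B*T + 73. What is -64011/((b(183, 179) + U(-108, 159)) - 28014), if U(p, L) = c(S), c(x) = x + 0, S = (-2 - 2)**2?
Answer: -64011/4832 ≈ -13.247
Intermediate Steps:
S = 16 (S = (-4)**2 = 16)
c(x) = x
U(p, L) = 16
b(T, B) = 73 + B*T
-64011/((b(183, 179) + U(-108, 159)) - 28014) = -64011/(((73 + 179*183) + 16) - 28014) = -64011/(((73 + 32757) + 16) - 28014) = -64011/((32830 + 16) - 28014) = -64011/(32846 - 28014) = -64011/4832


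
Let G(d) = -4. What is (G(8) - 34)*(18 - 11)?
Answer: -266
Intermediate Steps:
(G(8) - 34)*(18 - 11) = (-4 - 34)*(18 - 11) = -38*7 = -266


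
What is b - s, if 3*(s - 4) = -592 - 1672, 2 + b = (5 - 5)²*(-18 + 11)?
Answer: 2246/3 ≈ 748.67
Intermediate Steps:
b = -2 (b = -2 + (5 - 5)²*(-18 + 11) = -2 + 0²*(-7) = -2 + 0*(-7) = -2 + 0 = -2)
s = -2252/3 (s = 4 + (-592 - 1672)/3 = 4 + (⅓)*(-2264) = 4 - 2264/3 = -2252/3 ≈ -750.67)
b - s = -2 - 1*(-2252/3) = -2 + 2252/3 = 2246/3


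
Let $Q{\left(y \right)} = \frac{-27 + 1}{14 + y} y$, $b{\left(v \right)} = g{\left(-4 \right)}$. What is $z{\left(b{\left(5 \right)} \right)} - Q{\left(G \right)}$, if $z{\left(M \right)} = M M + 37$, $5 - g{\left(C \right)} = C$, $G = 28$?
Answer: $\frac{406}{3} \approx 135.33$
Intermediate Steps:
$g{\left(C \right)} = 5 - C$
$b{\left(v \right)} = 9$ ($b{\left(v \right)} = 5 - -4 = 5 + 4 = 9$)
$Q{\left(y \right)} = - \frac{26 y}{14 + y}$ ($Q{\left(y \right)} = - \frac{26}{14 + y} y = - \frac{26 y}{14 + y}$)
$z{\left(M \right)} = 37 + M^{2}$ ($z{\left(M \right)} = M^{2} + 37 = 37 + M^{2}$)
$z{\left(b{\left(5 \right)} \right)} - Q{\left(G \right)} = \left(37 + 9^{2}\right) - \left(-26\right) 28 \frac{1}{14 + 28} = \left(37 + 81\right) - \left(-26\right) 28 \cdot \frac{1}{42} = 118 - \left(-26\right) 28 \cdot \frac{1}{42} = 118 - - \frac{52}{3} = 118 + \frac{52}{3} = \frac{406}{3}$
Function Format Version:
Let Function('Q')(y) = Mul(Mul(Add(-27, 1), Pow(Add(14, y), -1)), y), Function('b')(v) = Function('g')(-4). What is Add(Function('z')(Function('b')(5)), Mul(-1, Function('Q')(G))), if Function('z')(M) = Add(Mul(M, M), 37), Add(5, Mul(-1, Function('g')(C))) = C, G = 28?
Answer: Rational(406, 3) ≈ 135.33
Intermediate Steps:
Function('g')(C) = Add(5, Mul(-1, C))
Function('b')(v) = 9 (Function('b')(v) = Add(5, Mul(-1, -4)) = Add(5, 4) = 9)
Function('Q')(y) = Mul(-26, y, Pow(Add(14, y), -1)) (Function('Q')(y) = Mul(Mul(-26, Pow(Add(14, y), -1)), y) = Mul(-26, y, Pow(Add(14, y), -1)))
Function('z')(M) = Add(37, Pow(M, 2)) (Function('z')(M) = Add(Pow(M, 2), 37) = Add(37, Pow(M, 2)))
Add(Function('z')(Function('b')(5)), Mul(-1, Function('Q')(G))) = Add(Add(37, Pow(9, 2)), Mul(-1, Mul(-26, 28, Pow(Add(14, 28), -1)))) = Add(Add(37, 81), Mul(-1, Mul(-26, 28, Pow(42, -1)))) = Add(118, Mul(-1, Mul(-26, 28, Rational(1, 42)))) = Add(118, Mul(-1, Rational(-52, 3))) = Add(118, Rational(52, 3)) = Rational(406, 3)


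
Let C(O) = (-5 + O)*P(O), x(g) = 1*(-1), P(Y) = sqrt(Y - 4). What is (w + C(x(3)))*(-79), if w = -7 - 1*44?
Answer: 4029 + 474*I*sqrt(5) ≈ 4029.0 + 1059.9*I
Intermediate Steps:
P(Y) = sqrt(-4 + Y)
x(g) = -1
w = -51 (w = -7 - 44 = -51)
C(O) = sqrt(-4 + O)*(-5 + O) (C(O) = (-5 + O)*sqrt(-4 + O) = sqrt(-4 + O)*(-5 + O))
(w + C(x(3)))*(-79) = (-51 + sqrt(-4 - 1)*(-5 - 1))*(-79) = (-51 + sqrt(-5)*(-6))*(-79) = (-51 + (I*sqrt(5))*(-6))*(-79) = (-51 - 6*I*sqrt(5))*(-79) = 4029 + 474*I*sqrt(5)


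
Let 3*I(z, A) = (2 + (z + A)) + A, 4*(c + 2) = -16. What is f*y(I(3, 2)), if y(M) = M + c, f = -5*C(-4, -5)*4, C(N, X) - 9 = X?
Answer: 240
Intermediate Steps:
C(N, X) = 9 + X
c = -6 (c = -2 + (1/4)*(-16) = -2 - 4 = -6)
f = -80 (f = -5*(9 - 5)*4 = -5*4*4 = -20*4 = -80)
I(z, A) = 2/3 + z/3 + 2*A/3 (I(z, A) = ((2 + (z + A)) + A)/3 = ((2 + (A + z)) + A)/3 = ((2 + A + z) + A)/3 = (2 + z + 2*A)/3 = 2/3 + z/3 + 2*A/3)
y(M) = -6 + M (y(M) = M - 6 = -6 + M)
f*y(I(3, 2)) = -80*(-6 + (2/3 + (1/3)*3 + (2/3)*2)) = -80*(-6 + (2/3 + 1 + 4/3)) = -80*(-6 + 3) = -80*(-3) = 240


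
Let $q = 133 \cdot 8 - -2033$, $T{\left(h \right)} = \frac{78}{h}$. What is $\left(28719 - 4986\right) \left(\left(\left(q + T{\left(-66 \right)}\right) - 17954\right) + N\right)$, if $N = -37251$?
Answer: $- \frac{13603779333}{11} \approx -1.2367 \cdot 10^{9}$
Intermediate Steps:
$q = 3097$ ($q = 1064 + 2033 = 3097$)
$\left(28719 - 4986\right) \left(\left(\left(q + T{\left(-66 \right)}\right) - 17954\right) + N\right) = \left(28719 - 4986\right) \left(\left(\left(3097 + \frac{78}{-66}\right) - 17954\right) - 37251\right) = \left(28719 - 4986\right) \left(\left(\left(3097 + 78 \left(- \frac{1}{66}\right)\right) - 17954\right) - 37251\right) = \left(28719 - 4986\right) \left(\left(\left(3097 - \frac{13}{11}\right) - 17954\right) - 37251\right) = 23733 \left(\left(\frac{34054}{11} - 17954\right) - 37251\right) = 23733 \left(- \frac{163440}{11} - 37251\right) = 23733 \left(- \frac{573201}{11}\right) = - \frac{13603779333}{11}$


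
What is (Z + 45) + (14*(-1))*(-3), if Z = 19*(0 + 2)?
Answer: 125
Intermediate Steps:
Z = 38 (Z = 19*2 = 38)
(Z + 45) + (14*(-1))*(-3) = (38 + 45) + (14*(-1))*(-3) = 83 - 14*(-3) = 83 + 42 = 125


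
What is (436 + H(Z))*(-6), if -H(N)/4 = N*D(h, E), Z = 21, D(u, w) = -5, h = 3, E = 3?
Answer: -5136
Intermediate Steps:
H(N) = 20*N (H(N) = -4*N*(-5) = -(-20)*N = 20*N)
(436 + H(Z))*(-6) = (436 + 20*21)*(-6) = (436 + 420)*(-6) = 856*(-6) = -5136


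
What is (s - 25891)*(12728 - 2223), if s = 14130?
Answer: -123549305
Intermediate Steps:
(s - 25891)*(12728 - 2223) = (14130 - 25891)*(12728 - 2223) = -11761*10505 = -123549305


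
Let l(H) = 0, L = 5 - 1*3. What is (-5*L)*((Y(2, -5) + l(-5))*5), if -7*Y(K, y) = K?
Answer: 100/7 ≈ 14.286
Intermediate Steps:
L = 2 (L = 5 - 3 = 2)
Y(K, y) = -K/7
(-5*L)*((Y(2, -5) + l(-5))*5) = (-5*2)*((-⅐*2 + 0)*5) = -10*(-2/7 + 0)*5 = -(-20)*5/7 = -10*(-10/7) = 100/7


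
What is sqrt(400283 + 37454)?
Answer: sqrt(437737) ≈ 661.62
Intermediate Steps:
sqrt(400283 + 37454) = sqrt(437737)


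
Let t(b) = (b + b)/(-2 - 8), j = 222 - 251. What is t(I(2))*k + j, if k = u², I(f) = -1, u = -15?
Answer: 16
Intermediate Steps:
j = -29
t(b) = -b/5 (t(b) = (2*b)/(-10) = (2*b)*(-⅒) = -b/5)
k = 225 (k = (-15)² = 225)
t(I(2))*k + j = -⅕*(-1)*225 - 29 = (⅕)*225 - 29 = 45 - 29 = 16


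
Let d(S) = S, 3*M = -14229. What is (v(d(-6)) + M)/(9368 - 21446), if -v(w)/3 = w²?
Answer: 49/122 ≈ 0.40164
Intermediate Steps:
M = -4743 (M = (⅓)*(-14229) = -4743)
v(w) = -3*w²
(v(d(-6)) + M)/(9368 - 21446) = (-3*(-6)² - 4743)/(9368 - 21446) = (-3*36 - 4743)/(-12078) = (-108 - 4743)*(-1/12078) = -4851*(-1/12078) = 49/122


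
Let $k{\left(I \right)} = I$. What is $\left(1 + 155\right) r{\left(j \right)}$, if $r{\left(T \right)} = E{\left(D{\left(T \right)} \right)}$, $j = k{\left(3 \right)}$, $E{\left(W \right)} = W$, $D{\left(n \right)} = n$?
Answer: $468$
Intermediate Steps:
$j = 3$
$r{\left(T \right)} = T$
$\left(1 + 155\right) r{\left(j \right)} = \left(1 + 155\right) 3 = 156 \cdot 3 = 468$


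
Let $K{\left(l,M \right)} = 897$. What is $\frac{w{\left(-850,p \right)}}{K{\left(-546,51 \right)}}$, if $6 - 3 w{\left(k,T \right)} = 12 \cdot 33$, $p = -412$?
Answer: $- \frac{10}{69} \approx -0.14493$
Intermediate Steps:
$w{\left(k,T \right)} = -130$ ($w{\left(k,T \right)} = 2 - \frac{12 \cdot 33}{3} = 2 - 132 = -130$)
$\frac{w{\left(-850,p \right)}}{K{\left(-546,51 \right)}} = - \frac{130}{897} = \left(-130\right) \frac{1}{897} = - \frac{10}{69}$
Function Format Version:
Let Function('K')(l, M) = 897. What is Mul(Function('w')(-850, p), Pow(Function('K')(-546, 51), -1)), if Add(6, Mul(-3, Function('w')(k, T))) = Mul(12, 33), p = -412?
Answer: Rational(-10, 69) ≈ -0.14493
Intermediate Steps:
Function('w')(k, T) = -130 (Function('w')(k, T) = Add(2, Mul(Rational(-1, 3), Mul(12, 33))) = Add(2, Mul(Rational(-1, 3), 396)) = Add(2, -132) = -130)
Mul(Function('w')(-850, p), Pow(Function('K')(-546, 51), -1)) = Mul(-130, Pow(897, -1)) = Mul(-130, Rational(1, 897)) = Rational(-10, 69)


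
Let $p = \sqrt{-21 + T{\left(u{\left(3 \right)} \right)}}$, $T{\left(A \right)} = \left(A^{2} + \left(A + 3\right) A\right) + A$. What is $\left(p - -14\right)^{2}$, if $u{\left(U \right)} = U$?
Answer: $289$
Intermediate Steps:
$T{\left(A \right)} = A + A^{2} + A \left(3 + A\right)$ ($T{\left(A \right)} = \left(A^{2} + \left(3 + A\right) A\right) + A = \left(A^{2} + A \left(3 + A\right)\right) + A = A + A^{2} + A \left(3 + A\right)$)
$p = 3$ ($p = \sqrt{-21 + 2 \cdot 3 \left(2 + 3\right)} = \sqrt{-21 + 2 \cdot 3 \cdot 5} = \sqrt{-21 + 30} = \sqrt{9} = 3$)
$\left(p - -14\right)^{2} = \left(3 - -14\right)^{2} = \left(3 + \left(-5 + 19\right)\right)^{2} = \left(3 + 14\right)^{2} = 17^{2} = 289$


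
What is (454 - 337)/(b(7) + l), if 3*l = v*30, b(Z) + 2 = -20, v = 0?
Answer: -117/22 ≈ -5.3182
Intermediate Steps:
b(Z) = -22 (b(Z) = -2 - 20 = -22)
l = 0 (l = (0*30)/3 = (⅓)*0 = 0)
(454 - 337)/(b(7) + l) = (454 - 337)/(-22 + 0) = 117/(-22) = 117*(-1/22) = -117/22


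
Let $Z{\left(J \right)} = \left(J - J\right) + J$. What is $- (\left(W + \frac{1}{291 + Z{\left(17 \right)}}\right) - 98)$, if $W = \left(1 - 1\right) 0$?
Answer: $\frac{30183}{308} \approx 97.997$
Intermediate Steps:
$Z{\left(J \right)} = J$ ($Z{\left(J \right)} = 0 + J = J$)
$W = 0$ ($W = 0 \cdot 0 = 0$)
$- (\left(W + \frac{1}{291 + Z{\left(17 \right)}}\right) - 98) = - (\left(0 + \frac{1}{291 + 17}\right) - 98) = - (\left(0 + \frac{1}{308}\right) - 98) = - (\frac{1}{308} - 98) = \left(-1\right) \left(- \frac{30183}{308}\right) = \frac{30183}{308}$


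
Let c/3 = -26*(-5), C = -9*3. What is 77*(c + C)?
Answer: 27951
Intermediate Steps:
C = -27
c = 390 (c = 3*(-26*(-5)) = 3*130 = 390)
77*(c + C) = 77*(390 - 27) = 77*363 = 27951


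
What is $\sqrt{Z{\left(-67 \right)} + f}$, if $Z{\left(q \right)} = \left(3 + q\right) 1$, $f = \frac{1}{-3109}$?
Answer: $\frac{i \sqrt{618619493}}{3109} \approx 8.0 i$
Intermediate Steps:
$f = - \frac{1}{3109} \approx -0.00032165$
$Z{\left(q \right)} = 3 + q$
$\sqrt{Z{\left(-67 \right)} + f} = \sqrt{\left(3 - 67\right) - \frac{1}{3109}} = \sqrt{-64 - \frac{1}{3109}} = \sqrt{- \frac{198977}{3109}} = \frac{i \sqrt{618619493}}{3109}$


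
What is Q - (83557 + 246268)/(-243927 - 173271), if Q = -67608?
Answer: -28205592559/417198 ≈ -67607.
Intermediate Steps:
Q - (83557 + 246268)/(-243927 - 173271) = -67608 - (83557 + 246268)/(-243927 - 173271) = -67608 - 329825/(-417198) = -67608 - 329825*(-1)/417198 = -67608 - 1*(-329825/417198) = -67608 + 329825/417198 = -28205592559/417198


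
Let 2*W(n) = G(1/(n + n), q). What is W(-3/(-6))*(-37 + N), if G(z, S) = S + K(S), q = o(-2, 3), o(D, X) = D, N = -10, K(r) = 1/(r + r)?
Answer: 423/8 ≈ 52.875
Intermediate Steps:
K(r) = 1/(2*r)
q = -2
G(z, S) = S + 1/(2*S)
W(n) = -9/8 (W(n) = (-2 + (½)/(-2))/2 = (-2 + (½)*(-½))/2 = (-2 - ¼)/2 = (½)*(-9/4) = -9/8)
W(-3/(-6))*(-37 + N) = -9*(-37 - 10)/8 = -9/8*(-47) = 423/8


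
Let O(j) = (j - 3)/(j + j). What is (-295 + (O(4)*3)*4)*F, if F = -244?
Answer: 71614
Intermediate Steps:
O(j) = (-3 + j)/(2*j) (O(j) = (-3 + j)/((2*j)) = (-3 + j)*(1/(2*j)) = (-3 + j)/(2*j))
(-295 + (O(4)*3)*4)*F = (-295 + (((1/2)*(-3 + 4)/4)*3)*4)*(-244) = (-295 + (((1/2)*(1/4)*1)*3)*4)*(-244) = (-295 + ((1/8)*3)*4)*(-244) = (-295 + (3/8)*4)*(-244) = (-295 + 3/2)*(-244) = -587/2*(-244) = 71614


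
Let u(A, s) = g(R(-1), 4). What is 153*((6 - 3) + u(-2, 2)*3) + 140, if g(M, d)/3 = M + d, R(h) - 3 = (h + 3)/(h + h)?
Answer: 8861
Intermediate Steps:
R(h) = 3 + (3 + h)/(2*h) (R(h) = 3 + (h + 3)/(h + h) = 3 + (3 + h)/((2*h)) = 3 + (3 + h)*(1/(2*h)) = 3 + (3 + h)/(2*h))
g(M, d) = 3*M + 3*d (g(M, d) = 3*(M + d) = 3*M + 3*d)
u(A, s) = 18 (u(A, s) = 3*((1/2)*(3 + 7*(-1))/(-1)) + 3*4 = 3*((1/2)*(-1)*(3 - 7)) + 12 = 3*((1/2)*(-1)*(-4)) + 12 = 3*2 + 12 = 6 + 12 = 18)
153*((6 - 3) + u(-2, 2)*3) + 140 = 153*((6 - 3) + 18*3) + 140 = 153*(3 + 54) + 140 = 153*57 + 140 = 8721 + 140 = 8861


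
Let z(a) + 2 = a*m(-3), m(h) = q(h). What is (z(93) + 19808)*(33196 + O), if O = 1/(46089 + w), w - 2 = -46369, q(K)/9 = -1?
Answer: 175055169903/278 ≈ 6.2969e+8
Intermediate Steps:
q(K) = -9 (q(K) = 9*(-1) = -9)
m(h) = -9
z(a) = -2 - 9*a (z(a) = -2 + a*(-9) = -2 - 9*a)
w = -46367 (w = 2 - 46369 = -46367)
O = -1/278 (O = 1/(46089 - 46367) = 1/(-278) = -1/278 ≈ -0.0035971)
(z(93) + 19808)*(33196 + O) = ((-2 - 9*93) + 19808)*(33196 - 1/278) = ((-2 - 837) + 19808)*(9228487/278) = (-839 + 19808)*(9228487/278) = 18969*(9228487/278) = 175055169903/278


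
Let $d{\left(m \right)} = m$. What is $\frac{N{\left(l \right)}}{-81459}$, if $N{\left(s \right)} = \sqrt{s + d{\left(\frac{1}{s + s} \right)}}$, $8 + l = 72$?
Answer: $- \frac{\sqrt{16386}}{1303344} \approx -9.8215 \cdot 10^{-5}$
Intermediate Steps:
$l = 64$ ($l = -8 + 72 = 64$)
$N{\left(s \right)} = \sqrt{s + \frac{1}{2 s}}$ ($N{\left(s \right)} = \sqrt{s + \frac{1}{s + s}} = \sqrt{s + \frac{1}{2 s}}$)
$\frac{N{\left(l \right)}}{-81459} = \frac{\frac{1}{2} \sqrt{\frac{2}{64} + 4 \cdot 64}}{-81459} = \frac{\sqrt{2 \cdot \frac{1}{64} + 256}}{2} \left(- \frac{1}{81459}\right) = \frac{\sqrt{\frac{1}{32} + 256}}{2} \left(- \frac{1}{81459}\right) = \frac{\sqrt{\frac{8193}{32}}}{2} \left(- \frac{1}{81459}\right) = \frac{\frac{1}{8} \sqrt{16386}}{2} \left(- \frac{1}{81459}\right) = \frac{\sqrt{16386}}{16} \left(- \frac{1}{81459}\right) = - \frac{\sqrt{16386}}{1303344}$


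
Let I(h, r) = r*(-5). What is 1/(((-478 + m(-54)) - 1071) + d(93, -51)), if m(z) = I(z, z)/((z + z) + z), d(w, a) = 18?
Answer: -3/4598 ≈ -0.00065246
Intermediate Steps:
I(h, r) = -5*r
m(z) = -5/3 (m(z) = (-5*z)/((z + z) + z) = (-5*z)/(2*z + z) = (-5*z)/((3*z)) = (-5*z)*(1/(3*z)) = -5/3)
1/(((-478 + m(-54)) - 1071) + d(93, -51)) = 1/(((-478 - 5/3) - 1071) + 18) = 1/((-1439/3 - 1071) + 18) = 1/(-4652/3 + 18) = 1/(-4598/3) = -3/4598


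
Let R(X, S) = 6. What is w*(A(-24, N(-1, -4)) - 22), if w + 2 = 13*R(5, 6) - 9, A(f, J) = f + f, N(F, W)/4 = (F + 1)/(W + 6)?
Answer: -4690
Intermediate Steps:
N(F, W) = 4*(1 + F)/(6 + W) (N(F, W) = 4*((F + 1)/(W + 6)) = 4*((1 + F)/(6 + W)) = 4*(1 + F)/(6 + W))
A(f, J) = 2*f
w = 67 (w = -2 + (13*6 - 9) = -2 + (78 - 9) = -2 + 69 = 67)
w*(A(-24, N(-1, -4)) - 22) = 67*(2*(-24) - 22) = 67*(-48 - 22) = 67*(-70) = -4690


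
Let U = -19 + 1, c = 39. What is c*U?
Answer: -702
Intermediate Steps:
U = -18
c*U = 39*(-18) = -702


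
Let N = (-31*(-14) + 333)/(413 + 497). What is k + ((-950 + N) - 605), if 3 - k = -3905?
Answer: 164769/70 ≈ 2353.8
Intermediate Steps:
k = 3908 (k = 3 - 1*(-3905) = 3 + 3905 = 3908)
N = 59/70 (N = (434 + 333)/910 = 767*(1/910) = 59/70 ≈ 0.84286)
k + ((-950 + N) - 605) = 3908 + ((-950 + 59/70) - 605) = 3908 + (-66441/70 - 605) = 3908 - 108791/70 = 164769/70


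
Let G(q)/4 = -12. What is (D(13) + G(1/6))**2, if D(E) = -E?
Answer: 3721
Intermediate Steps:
G(q) = -48 (G(q) = 4*(-12) = -48)
(D(13) + G(1/6))**2 = (-1*13 - 48)**2 = (-13 - 48)**2 = (-61)**2 = 3721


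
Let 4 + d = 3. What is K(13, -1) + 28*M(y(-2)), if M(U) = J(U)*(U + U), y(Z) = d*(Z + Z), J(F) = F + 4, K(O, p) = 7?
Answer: 1799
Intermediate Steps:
d = -1 (d = -4 + 3 = -1)
J(F) = 4 + F
y(Z) = -2*Z (y(Z) = -(Z + Z) = -2*Z)
M(U) = 2*U*(4 + U) (M(U) = (4 + U)*(U + U) = (4 + U)*(2*U) = 2*U*(4 + U))
K(13, -1) + 28*M(y(-2)) = 7 + 28*(2*(-2*(-2))*(4 - 2*(-2))) = 7 + 28*(2*4*(4 + 4)) = 7 + 28*(2*4*8) = 7 + 28*64 = 7 + 1792 = 1799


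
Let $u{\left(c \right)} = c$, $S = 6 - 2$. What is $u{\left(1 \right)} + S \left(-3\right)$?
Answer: $-11$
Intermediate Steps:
$S = 4$
$u{\left(1 \right)} + S \left(-3\right) = 1 + 4 \left(-3\right) = 1 - 12 = -11$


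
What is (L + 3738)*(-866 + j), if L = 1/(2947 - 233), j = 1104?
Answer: 1207247027/1357 ≈ 8.8964e+5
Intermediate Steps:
L = 1/2714 ≈ 0.00036846
(L + 3738)*(-866 + j) = (1/2714 + 3738)*(-866 + 1104) = (10144933/2714)*238 = 1207247027/1357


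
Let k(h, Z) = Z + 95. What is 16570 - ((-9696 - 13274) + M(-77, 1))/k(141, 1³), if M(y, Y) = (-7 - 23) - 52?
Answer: 134481/8 ≈ 16810.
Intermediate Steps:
M(y, Y) = -82 (M(y, Y) = -30 - 52 = -82)
k(h, Z) = 95 + Z
16570 - ((-9696 - 13274) + M(-77, 1))/k(141, 1³) = 16570 - ((-9696 - 13274) - 82)/(95 + 1³) = 16570 - (-22970 - 82)/(95 + 1) = 16570 - (-23052)/96 = 16570 - 1*(-1921/8) = 16570 + 1921/8 = 134481/8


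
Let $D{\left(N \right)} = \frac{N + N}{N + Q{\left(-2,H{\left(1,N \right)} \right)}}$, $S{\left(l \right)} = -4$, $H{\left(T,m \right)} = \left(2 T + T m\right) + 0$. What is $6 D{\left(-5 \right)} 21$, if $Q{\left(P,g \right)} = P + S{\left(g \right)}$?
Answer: $\frac{1260}{11} \approx 114.55$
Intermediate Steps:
$H{\left(T,m \right)} = 2 T + T m$
$Q{\left(P,g \right)} = -4 + P$ ($Q{\left(P,g \right)} = P - 4 = -4 + P$)
$D{\left(N \right)} = \frac{2 N}{-6 + N}$ ($D{\left(N \right)} = \frac{N + N}{N - 6} = \frac{2 N}{N - 6} = \frac{2 N}{-6 + N}$)
$6 D{\left(-5 \right)} 21 = 6 \cdot 2 \left(-5\right) \frac{1}{-6 - 5} \cdot 21 = 6 \cdot 2 \left(-5\right) \frac{1}{-11} \cdot 21 = 6 \cdot 2 \left(-5\right) \left(- \frac{1}{11}\right) 21 = 6 \cdot \frac{10}{11} \cdot 21 = \frac{60}{11} \cdot 21 = \frac{1260}{11}$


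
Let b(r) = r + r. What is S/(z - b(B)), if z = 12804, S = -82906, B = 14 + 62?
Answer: -41453/6326 ≈ -6.5528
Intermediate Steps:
B = 76
b(r) = 2*r
S/(z - b(B)) = -82906/(12804 - 2*76) = -82906/(12804 - 1*152) = -82906/(12804 - 152) = -82906/12652 = -82906*1/12652 = -41453/6326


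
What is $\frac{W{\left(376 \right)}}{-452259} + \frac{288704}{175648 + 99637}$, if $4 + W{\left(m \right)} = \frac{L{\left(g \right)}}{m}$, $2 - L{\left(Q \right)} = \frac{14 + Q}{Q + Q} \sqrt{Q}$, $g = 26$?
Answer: $\frac{24547175418203}{23406022337220} + \frac{5 \sqrt{26}}{1105320996} \approx 1.0488$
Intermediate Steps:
$L{\left(Q \right)} = 2 - \frac{14 + Q}{2 \sqrt{Q}}$ ($L{\left(Q \right)} = 2 - \frac{14 + Q}{Q + Q} \sqrt{Q} = 2 - \frac{14 + Q}{2 Q} \sqrt{Q} = 2 - \frac{14 + Q}{2 \sqrt{Q}}$)
$W{\left(m \right)} = -4 + \frac{2 - \frac{10 \sqrt{26}}{13}}{m}$ ($W{\left(m \right)} = -4 + \frac{2 - \frac{7}{\sqrt{26}} - \frac{\sqrt{26}}{2}}{m} = -4 + \frac{2 - 7 \frac{\sqrt{26}}{26} - \frac{\sqrt{26}}{2}}{m} = -4 + \frac{2 - \frac{7 \sqrt{26}}{26} - \frac{\sqrt{26}}{2}}{m} = -4 + \frac{2 - \frac{10 \sqrt{26}}{13}}{m}$)
$\frac{W{\left(376 \right)}}{-452259} + \frac{288704}{175648 + 99637} = \frac{\frac{2}{13} \cdot \frac{1}{376} \left(13 - 9776 - 5 \sqrt{26}\right)}{-452259} + \frac{288704}{175648 + 99637} = \frac{2}{13} \cdot \frac{1}{376} \left(13 - 9776 - 5 \sqrt{26}\right) \left(- \frac{1}{452259}\right) + \frac{288704}{275285} = \frac{2}{13} \cdot \frac{1}{376} \left(-9763 - 5 \sqrt{26}\right) \left(- \frac{1}{452259}\right) + 288704 \cdot \frac{1}{275285} = \left(- \frac{751}{188} - \frac{5 \sqrt{26}}{2444}\right) \left(- \frac{1}{452259}\right) + \frac{288704}{275285} = \left(\frac{751}{85024692} + \frac{5 \sqrt{26}}{1105320996}\right) + \frac{288704}{275285} = \frac{24547175418203}{23406022337220} + \frac{5 \sqrt{26}}{1105320996}$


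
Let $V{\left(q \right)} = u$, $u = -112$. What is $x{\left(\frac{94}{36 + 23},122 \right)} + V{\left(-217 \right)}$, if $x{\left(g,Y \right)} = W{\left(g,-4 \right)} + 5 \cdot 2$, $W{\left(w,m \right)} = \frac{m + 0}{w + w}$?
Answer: $- \frac{4853}{47} \approx -103.26$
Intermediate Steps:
$V{\left(q \right)} = -112$
$W{\left(w,m \right)} = \frac{m}{2 w}$
$x{\left(g,Y \right)} = 10 - \frac{2}{g}$ ($x{\left(g,Y \right)} = \frac{1}{2} \left(-4\right) \frac{1}{g} + 5 \cdot 2 = - \frac{2}{g} + 10 = 10 - \frac{2}{g}$)
$x{\left(\frac{94}{36 + 23},122 \right)} + V{\left(-217 \right)} = \left(10 - \frac{2}{94 \frac{1}{36 + 23}}\right) - 112 = \left(10 - \frac{2}{94 \cdot \frac{1}{59}}\right) - 112 = \left(10 - \frac{2}{\frac{94}{59}}\right) - 112 = \left(10 - \frac{59}{47}\right) - 112 = \frac{411}{47} - 112 = - \frac{4853}{47}$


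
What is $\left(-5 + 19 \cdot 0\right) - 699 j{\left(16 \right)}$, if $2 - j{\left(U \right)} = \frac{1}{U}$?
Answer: $- \frac{21749}{16} \approx -1359.3$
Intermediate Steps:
$j{\left(U \right)} = 2 - \frac{1}{U}$
$\left(-5 + 19 \cdot 0\right) - 699 j{\left(16 \right)} = \left(-5 + 19 \cdot 0\right) - 699 \left(2 - \frac{1}{16}\right) = \left(-5 + 0\right) - 699 \left(2 - \frac{1}{16}\right) = -5 - 699 \left(2 - \frac{1}{16}\right) = -5 - \frac{21669}{16} = - \frac{21749}{16}$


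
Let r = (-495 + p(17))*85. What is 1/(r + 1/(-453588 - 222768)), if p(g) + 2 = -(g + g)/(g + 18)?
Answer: -4734492/200399548315 ≈ -2.3625e-5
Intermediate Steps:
p(g) = -2 - 2*g/(18 + g) (p(g) = -2 - (g + g)/(g + 18) = -2 - 2*g/(18 + g))
r = -296293/7 (r = (-495 + 4*(-9 - 1*17)/(18 + 17))*85 = (-495 + 4*(-9 - 17)/35)*85 = (-495 + 4*(1/35)*(-26))*85 = (-495 - 104/35)*85 = -17429/35*85 = -296293/7 ≈ -42328.)
1/(r + 1/(-453588 - 222768)) = 1/(-296293/7 + 1/(-453588 - 222768)) = 1/(-296293/7 + 1/(-676356)) = 1/(-296293/7 - 1/676356) = 1/(-200399548315/4734492) = -4734492/200399548315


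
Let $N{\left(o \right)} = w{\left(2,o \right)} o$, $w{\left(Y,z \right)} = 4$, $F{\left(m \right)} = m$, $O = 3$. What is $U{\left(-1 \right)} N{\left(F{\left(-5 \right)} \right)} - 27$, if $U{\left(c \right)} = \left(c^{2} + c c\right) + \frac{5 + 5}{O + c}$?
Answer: $-167$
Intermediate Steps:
$U{\left(c \right)} = 2 c^{2} + \frac{10}{3 + c}$ ($U{\left(c \right)} = \left(c^{2} + c c\right) + \frac{5 + 5}{3 + c} = \left(c^{2} + c^{2}\right) + \frac{10}{3 + c} = 2 c^{2} + \frac{10}{3 + c}$)
$N{\left(o \right)} = 4 o$
$U{\left(-1 \right)} N{\left(F{\left(-5 \right)} \right)} - 27 = \frac{2 \left(5 + \left(-1\right)^{3} + 3 \left(-1\right)^{2}\right)}{3 - 1} \cdot 4 \left(-5\right) - 27 = \frac{2 \left(5 - 1 + 3 \cdot 1\right)}{2} \left(-20\right) - 27 = 2 \cdot \frac{1}{2} \left(5 - 1 + 3\right) \left(-20\right) - 27 = 2 \cdot \frac{1}{2} \cdot 7 \left(-20\right) - 27 = 7 \left(-20\right) - 27 = -140 - 27 = -167$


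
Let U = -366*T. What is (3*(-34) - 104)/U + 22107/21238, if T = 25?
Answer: 103327039/97163850 ≈ 1.0634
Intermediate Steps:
U = -9150 (U = -366*25 = -9150)
(3*(-34) - 104)/U + 22107/21238 = (3*(-34) - 104)/(-9150) + 22107/21238 = (-102 - 104)*(-1/9150) + 22107*(1/21238) = -206*(-1/9150) + 22107/21238 = 103/4575 + 22107/21238 = 103327039/97163850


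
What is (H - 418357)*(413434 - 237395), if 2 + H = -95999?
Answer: -90547067962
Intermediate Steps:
H = -96001 (H = -2 - 95999 = -96001)
(H - 418357)*(413434 - 237395) = (-96001 - 418357)*(413434 - 237395) = -514358*176039 = -90547067962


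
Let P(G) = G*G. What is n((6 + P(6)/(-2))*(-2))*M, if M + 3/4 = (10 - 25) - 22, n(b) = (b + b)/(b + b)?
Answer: -151/4 ≈ -37.750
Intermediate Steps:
P(G) = G**2
n(b) = 1 (n(b) = (2*b)/((2*b)) = (2*b)*(1/(2*b)) = 1)
M = -151/4 (M = -3/4 + ((10 - 25) - 22) = -3/4 + (-15 - 22) = -3/4 - 37 = -151/4 ≈ -37.750)
n((6 + P(6)/(-2))*(-2))*M = 1*(-151/4) = -151/4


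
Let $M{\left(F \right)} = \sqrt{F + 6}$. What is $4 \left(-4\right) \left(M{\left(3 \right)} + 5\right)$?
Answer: $-128$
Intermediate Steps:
$M{\left(F \right)} = \sqrt{6 + F}$
$4 \left(-4\right) \left(M{\left(3 \right)} + 5\right) = 4 \left(-4\right) \left(\sqrt{6 + 3} + 5\right) = - 16 \left(\sqrt{9} + 5\right) = - 16 \left(3 + 5\right) = \left(-16\right) 8 = -128$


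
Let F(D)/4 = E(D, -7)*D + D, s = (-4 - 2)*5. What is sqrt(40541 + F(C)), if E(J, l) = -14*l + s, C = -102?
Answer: sqrt(12389) ≈ 111.31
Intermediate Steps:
s = -30 (s = -6*5 = -30)
E(J, l) = -30 - 14*l (E(J, l) = -14*l - 30 = -30 - 14*l)
F(D) = 276*D (F(D) = 4*((-30 - 14*(-7))*D + D) = 4*((-30 + 98)*D + D) = 4*(68*D + D) = 4*(69*D) = 276*D)
sqrt(40541 + F(C)) = sqrt(40541 + 276*(-102)) = sqrt(40541 - 28152) = sqrt(12389)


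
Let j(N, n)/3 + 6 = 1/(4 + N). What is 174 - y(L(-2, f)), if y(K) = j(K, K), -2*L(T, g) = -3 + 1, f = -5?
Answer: 957/5 ≈ 191.40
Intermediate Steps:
L(T, g) = 1 (L(T, g) = -(-3 + 1)/2 = -1/2*(-2) = 1)
j(N, n) = -18 + 3/(4 + N)
y(K) = 3*(-23 - 6*K)/(4 + K)
174 - y(L(-2, f)) = 174 - 3*(-23 - 6*1)/(4 + 1) = 174 - 3*(-23 - 6)/5 = 174 - 3*(-29)/5 = 174 - 1*(-87/5) = 174 + 87/5 = 957/5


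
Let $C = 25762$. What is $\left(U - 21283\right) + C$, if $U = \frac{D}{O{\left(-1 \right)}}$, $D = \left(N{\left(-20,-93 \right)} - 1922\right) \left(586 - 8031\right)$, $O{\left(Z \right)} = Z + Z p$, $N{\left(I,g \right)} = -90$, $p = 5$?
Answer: $- \frac{7476233}{3} \approx -2.4921 \cdot 10^{6}$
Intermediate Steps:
$O{\left(Z \right)} = 6 Z$ ($O{\left(Z \right)} = Z + Z 5 = Z + 5 Z = 6 Z$)
$D = 14979340$ ($D = \left(-90 - 1922\right) \left(586 - 8031\right) = \left(-2012\right) \left(-7445\right) = 14979340$)
$U = - \frac{7489670}{3}$ ($U = \frac{14979340}{6 \left(-1\right)} = \frac{14979340}{-6} = 14979340 \left(- \frac{1}{6}\right) = - \frac{7489670}{3} \approx -2.4966 \cdot 10^{6}$)
$\left(U - 21283\right) + C = \left(- \frac{7489670}{3} - 21283\right) + 25762 = - \frac{7553519}{3} + 25762 = - \frac{7476233}{3}$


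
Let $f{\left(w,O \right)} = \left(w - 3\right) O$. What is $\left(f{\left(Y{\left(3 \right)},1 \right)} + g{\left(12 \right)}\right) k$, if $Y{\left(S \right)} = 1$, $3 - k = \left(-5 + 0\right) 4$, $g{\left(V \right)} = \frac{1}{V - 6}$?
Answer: $- \frac{253}{6} \approx -42.167$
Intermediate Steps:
$g{\left(V \right)} = \frac{1}{-6 + V}$
$k = 23$ ($k = 3 - \left(-5 + 0\right) 4 = 3 - \left(-5\right) 4 = 3 - -20 = 3 + 20 = 23$)
$f{\left(w,O \right)} = O \left(-3 + w\right)$ ($f{\left(w,O \right)} = \left(-3 + w\right) O = O \left(-3 + w\right)$)
$\left(f{\left(Y{\left(3 \right)},1 \right)} + g{\left(12 \right)}\right) k = \left(1 \left(-3 + 1\right) + \frac{1}{-6 + 12}\right) 23 = \left(1 \left(-2\right) + \frac{1}{6}\right) 23 = \left(-2 + \frac{1}{6}\right) 23 = \left(- \frac{11}{6}\right) 23 = - \frac{253}{6}$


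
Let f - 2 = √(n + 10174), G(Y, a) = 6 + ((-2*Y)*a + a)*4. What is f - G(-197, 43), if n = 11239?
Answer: -67944 + 7*√437 ≈ -67798.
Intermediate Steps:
G(Y, a) = 6 + 4*a - 8*Y*a (G(Y, a) = 6 + (-2*Y*a + a)*4 = 6 + (a - 2*Y*a)*4 = 6 + (4*a - 8*Y*a) = 6 + 4*a - 8*Y*a)
f = 2 + 7*√437 (f = 2 + √(11239 + 10174) = 2 + √21413 = 2 + 7*√437 ≈ 148.33)
f - G(-197, 43) = (2 + 7*√437) - (6 + 4*43 - 8*(-197)*43) = (2 + 7*√437) - (6 + 172 + 67768) = (2 + 7*√437) - 1*67946 = (2 + 7*√437) - 67946 = -67944 + 7*√437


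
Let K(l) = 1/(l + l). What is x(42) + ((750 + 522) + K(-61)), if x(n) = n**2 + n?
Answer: 375515/122 ≈ 3078.0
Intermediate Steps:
K(l) = 1/(2*l)
x(n) = n + n**2
x(42) + ((750 + 522) + K(-61)) = 42*(1 + 42) + ((750 + 522) + (1/2)/(-61)) = 42*43 + (1272 + (1/2)*(-1/61)) = 1806 + (1272 - 1/122) = 1806 + 155183/122 = 375515/122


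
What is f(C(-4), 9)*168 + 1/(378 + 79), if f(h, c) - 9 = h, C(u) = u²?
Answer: 1919401/457 ≈ 4200.0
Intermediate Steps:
f(h, c) = 9 + h
f(C(-4), 9)*168 + 1/(378 + 79) = (9 + (-4)²)*168 + 1/(378 + 79) = (9 + 16)*168 + 1/457 = 25*168 + 1/457 = 4200 + 1/457 = 1919401/457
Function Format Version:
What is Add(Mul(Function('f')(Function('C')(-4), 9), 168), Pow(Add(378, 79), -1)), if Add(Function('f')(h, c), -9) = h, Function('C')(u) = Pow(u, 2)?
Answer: Rational(1919401, 457) ≈ 4200.0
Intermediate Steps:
Function('f')(h, c) = Add(9, h)
Add(Mul(Function('f')(Function('C')(-4), 9), 168), Pow(Add(378, 79), -1)) = Add(Mul(Add(9, Pow(-4, 2)), 168), Pow(Add(378, 79), -1)) = Add(Mul(Add(9, 16), 168), Pow(457, -1)) = Add(Mul(25, 168), Rational(1, 457)) = Add(4200, Rational(1, 457)) = Rational(1919401, 457)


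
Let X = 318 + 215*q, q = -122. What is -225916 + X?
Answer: -251828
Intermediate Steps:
X = -25912 (X = 318 + 215*(-122) = 318 - 26230 = -25912)
-225916 + X = -225916 - 25912 = -251828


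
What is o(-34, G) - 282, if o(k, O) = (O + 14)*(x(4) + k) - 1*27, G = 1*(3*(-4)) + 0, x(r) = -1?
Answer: -379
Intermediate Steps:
G = -12 (G = 1*(-12) + 0 = -12 + 0 = -12)
o(k, O) = -27 + (-1 + k)*(14 + O) (o(k, O) = (O + 14)*(-1 + k) - 1*27 = (14 + O)*(-1 + k) - 27 = (-1 + k)*(14 + O) - 27 = -27 + (-1 + k)*(14 + O))
o(-34, G) - 282 = (-41 - 1*(-12) + 14*(-34) - 12*(-34)) - 282 = (-41 + 12 - 476 + 408) - 282 = -97 - 282 = -379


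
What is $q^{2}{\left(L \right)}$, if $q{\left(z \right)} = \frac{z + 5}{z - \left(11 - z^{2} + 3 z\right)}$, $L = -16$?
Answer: $\frac{121}{76729} \approx 0.001577$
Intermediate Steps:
$q{\left(z \right)} = \frac{5 + z}{-11 + z^{2} - 2 z}$ ($q{\left(z \right)} = \frac{5 + z}{z - \left(11 - z^{2} + 3 z\right)} = \frac{5 + z}{-11 + z^{2} - 2 z}$)
$q^{2}{\left(L \right)} = \left(\frac{5 - 16}{-11 + \left(-16\right)^{2} - -32}\right)^{2} = \left(\frac{1}{-11 + 256 + 32} \left(-11\right)\right)^{2} = \left(\frac{1}{277} \left(-11\right)\right)^{2} = \left(- \frac{11}{277}\right)^{2} = \frac{121}{76729}$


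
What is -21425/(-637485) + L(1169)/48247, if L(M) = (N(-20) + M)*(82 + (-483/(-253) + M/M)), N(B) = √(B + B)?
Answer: 141481211807/67664825349 + 1868*I*√10/530717 ≈ 2.0909 + 0.01113*I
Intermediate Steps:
N(B) = √2*√B (N(B) = √(2*B) = √2*√B)
L(M) = 934*M/11 + 1868*I*√10/11 (L(M) = (√2*√(-20) + M)*(82 + (-483/(-253) + M/M)) = (√2*(2*I*√5) + M)*(82 + (-483*(-1/253) + 1)) = (2*I*√10 + M)*(82 + (21/11 + 1)) = (M + 2*I*√10)*(82 + 32/11) = (M + 2*I*√10)*(934/11) = 934*M/11 + 1868*I*√10/11)
-21425/(-637485) + L(1169)/48247 = -21425/(-637485) + ((934/11)*1169 + 1868*I*√10/11)/48247 = -21425*(-1/637485) + (1091846/11 + 1868*I*√10/11)*(1/48247) = 4285/127497 + (1091846/530717 + 1868*I*√10/530717) = 141481211807/67664825349 + 1868*I*√10/530717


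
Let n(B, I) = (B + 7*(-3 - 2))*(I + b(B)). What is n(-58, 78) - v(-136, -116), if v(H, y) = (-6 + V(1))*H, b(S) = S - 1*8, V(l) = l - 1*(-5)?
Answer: -1116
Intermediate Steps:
V(l) = 5 + l (V(l) = l + 5 = 5 + l)
b(S) = -8 + S (b(S) = S - 8 = -8 + S)
v(H, y) = 0 (v(H, y) = (-6 + (5 + 1))*H = (-6 + 6)*H = 0*H = 0)
n(B, I) = (-35 + B)*(-8 + B + I) (n(B, I) = (B + 7*(-3 - 2))*(I + (-8 + B)) = (B + 7*(-5))*(-8 + B + I) = (B - 35)*(-8 + B + I) = (-35 + B)*(-8 + B + I))
n(-58, 78) - v(-136, -116) = (280 + (-58)² - 43*(-58) - 35*78 - 58*78) - 1*0 = (280 + 3364 + 2494 - 2730 - 4524) + 0 = -1116 + 0 = -1116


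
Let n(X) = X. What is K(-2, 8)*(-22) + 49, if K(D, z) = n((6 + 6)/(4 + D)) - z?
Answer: 93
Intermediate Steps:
K(D, z) = -z + 12/(4 + D) (K(D, z) = (6 + 6)/(4 + D) - z = 12/(4 + D) - z = -z + 12/(4 + D))
K(-2, 8)*(-22) + 49 = ((12 - 1*8*(4 - 2))/(4 - 2))*(-22) + 49 = ((12 - 1*8*2)/2)*(-22) + 49 = ((12 - 16)/2)*(-22) + 49 = ((½)*(-4))*(-22) + 49 = -2*(-22) + 49 = 44 + 49 = 93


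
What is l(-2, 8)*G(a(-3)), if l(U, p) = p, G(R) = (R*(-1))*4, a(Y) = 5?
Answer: -160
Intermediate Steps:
G(R) = -4*R (G(R) = -R*4 = -4*R)
l(-2, 8)*G(a(-3)) = 8*(-4*5) = 8*(-20) = -160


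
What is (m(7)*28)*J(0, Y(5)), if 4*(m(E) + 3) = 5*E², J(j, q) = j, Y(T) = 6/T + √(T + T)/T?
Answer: 0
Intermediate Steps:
Y(T) = 6/T + √2/√T (Y(T) = 6/T + √(2*T)/T = 6/T + (√2*√T)/T = 6/T + √2/√T)
m(E) = -3 + 5*E²/4 (m(E) = -3 + (5*E²)/4 = -3 + 5*E²/4)
(m(7)*28)*J(0, Y(5)) = ((-3 + (5/4)*7²)*28)*0 = ((-3 + (5/4)*49)*28)*0 = ((-3 + 245/4)*28)*0 = ((233/4)*28)*0 = 1631*0 = 0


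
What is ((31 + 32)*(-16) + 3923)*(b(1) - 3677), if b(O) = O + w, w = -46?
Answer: -10849630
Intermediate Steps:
b(O) = -46 + O (b(O) = O - 46 = -46 + O)
((31 + 32)*(-16) + 3923)*(b(1) - 3677) = ((31 + 32)*(-16) + 3923)*((-46 + 1) - 3677) = (63*(-16) + 3923)*(-45 - 3677) = (-1008 + 3923)*(-3722) = 2915*(-3722) = -10849630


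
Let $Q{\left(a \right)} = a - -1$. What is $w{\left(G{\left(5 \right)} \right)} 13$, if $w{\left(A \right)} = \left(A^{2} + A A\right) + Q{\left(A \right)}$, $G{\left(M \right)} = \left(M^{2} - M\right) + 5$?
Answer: $16588$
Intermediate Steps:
$Q{\left(a \right)} = 1 + a$ ($Q{\left(a \right)} = a + 1 = 1 + a$)
$G{\left(M \right)} = 5 + M^{2} - M$
$w{\left(A \right)} = 1 + A + 2 A^{2}$ ($w{\left(A \right)} = \left(A^{2} + A A\right) + \left(1 + A\right) = \left(A^{2} + A^{2}\right) + \left(1 + A\right) = 2 A^{2} + \left(1 + A\right) = 1 + A + 2 A^{2}$)
$w{\left(G{\left(5 \right)} \right)} 13 = \left(1 + \left(5 + 5^{2} - 5\right) + 2 \left(5 + 5^{2} - 5\right)^{2}\right) 13 = \left(1 + \left(5 + 25 - 5\right) + 2 \left(5 + 25 - 5\right)^{2}\right) 13 = \left(1 + 25 + 2 \cdot 25^{2}\right) 13 = \left(1 + 25 + 2 \cdot 625\right) 13 = \left(1 + 25 + 1250\right) 13 = 1276 \cdot 13 = 16588$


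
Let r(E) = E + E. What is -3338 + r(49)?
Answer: -3240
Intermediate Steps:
r(E) = 2*E
-3338 + r(49) = -3338 + 2*49 = -3338 + 98 = -3240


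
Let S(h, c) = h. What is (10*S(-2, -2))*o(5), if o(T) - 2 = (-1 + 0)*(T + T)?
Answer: 160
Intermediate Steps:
o(T) = 2 - 2*T (o(T) = 2 + (-1 + 0)*(T + T) = 2 - 2*T)
(10*S(-2, -2))*o(5) = (10*(-2))*(2 - 2*5) = -20*(2 - 10) = -20*(-8) = 160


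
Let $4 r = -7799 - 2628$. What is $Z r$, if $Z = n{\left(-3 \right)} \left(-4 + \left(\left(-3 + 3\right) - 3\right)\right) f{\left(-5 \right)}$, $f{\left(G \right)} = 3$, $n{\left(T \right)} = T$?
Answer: $- \frac{656901}{4} \approx -1.6423 \cdot 10^{5}$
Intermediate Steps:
$r = - \frac{10427}{4}$ ($r = \frac{-7799 - 2628}{4} = \frac{1}{4} \left(-10427\right) = - \frac{10427}{4} \approx -2606.8$)
$Z = 63$ ($Z = - 3 \left(-4 + \left(\left(-3 + 3\right) - 3\right)\right) 3 = - 3 \left(-4 + \left(0 - 3\right)\right) 3 = - 3 \left(-4 - 3\right) 3 = \left(-3\right) \left(-7\right) 3 = 21 \cdot 3 = 63$)
$Z r = 63 \left(- \frac{10427}{4}\right) = - \frac{656901}{4}$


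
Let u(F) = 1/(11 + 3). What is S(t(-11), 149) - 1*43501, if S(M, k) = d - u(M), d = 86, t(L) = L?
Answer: -607811/14 ≈ -43415.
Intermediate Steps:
u(F) = 1/14
S(M, k) = 1203/14 (S(M, k) = 86 - 1*1/14 = 86 - 1/14 = 1203/14)
S(t(-11), 149) - 1*43501 = 1203/14 - 1*43501 = 1203/14 - 43501 = -607811/14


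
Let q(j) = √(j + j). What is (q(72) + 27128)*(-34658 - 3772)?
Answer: -1042990200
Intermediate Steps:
q(j) = √2*√j (q(j) = √(2*j) = √2*√j)
(q(72) + 27128)*(-34658 - 3772) = (√2*√72 + 27128)*(-34658 - 3772) = (√2*(6*√2) + 27128)*(-38430) = (12 + 27128)*(-38430) = 27140*(-38430) = -1042990200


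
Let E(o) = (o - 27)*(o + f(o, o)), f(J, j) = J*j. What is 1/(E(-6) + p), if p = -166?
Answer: -1/1156 ≈ -0.00086505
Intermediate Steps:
E(o) = (-27 + o)*(o + o²) (E(o) = (o - 27)*(o + o*o) = (-27 + o)*(o + o²))
1/(E(-6) + p) = 1/(-6*(-27 + (-6)² - 26*(-6)) - 166) = 1/(-6*(-27 + 36 + 156) - 166) = 1/(-6*165 - 166) = 1/(-990 - 166) = 1/(-1156) = -1/1156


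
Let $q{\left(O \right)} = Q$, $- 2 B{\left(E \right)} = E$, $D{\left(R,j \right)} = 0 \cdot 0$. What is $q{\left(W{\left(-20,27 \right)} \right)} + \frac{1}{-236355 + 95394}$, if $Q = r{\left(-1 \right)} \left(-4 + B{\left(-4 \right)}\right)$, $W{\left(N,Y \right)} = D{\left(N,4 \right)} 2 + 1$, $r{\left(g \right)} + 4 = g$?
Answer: $\frac{1409609}{140961} \approx 10.0$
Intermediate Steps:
$D{\left(R,j \right)} = 0$
$B{\left(E \right)} = - \frac{E}{2}$
$r{\left(g \right)} = -4 + g$
$W{\left(N,Y \right)} = 1$ ($W{\left(N,Y \right)} = 0 \cdot 2 + 1 = 0 + 1 = 1$)
$Q = 10$ ($Q = \left(-4 - 1\right) \left(-4 - -2\right) = - 5 \left(-4 + 2\right) = \left(-5\right) \left(-2\right) = 10$)
$q{\left(O \right)} = 10$
$q{\left(W{\left(-20,27 \right)} \right)} + \frac{1}{-236355 + 95394} = 10 + \frac{1}{-236355 + 95394} = 10 + \frac{1}{-140961} = 10 - \frac{1}{140961} = \frac{1409609}{140961}$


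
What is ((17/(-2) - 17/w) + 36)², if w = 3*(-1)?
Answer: 39601/36 ≈ 1100.0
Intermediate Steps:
w = -3
((17/(-2) - 17/w) + 36)² = ((17/(-2) - 17/(-3)) + 36)² = ((17*(-½) - 17*(-⅓)) + 36)² = ((-17/2 + 17/3) + 36)² = (-17/6 + 36)² = (199/6)² = 39601/36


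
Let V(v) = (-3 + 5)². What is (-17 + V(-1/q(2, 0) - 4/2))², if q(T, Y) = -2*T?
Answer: 169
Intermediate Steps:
V(v) = 4 (V(v) = 2² = 4)
(-17 + V(-1/q(2, 0) - 4/2))² = (-17 + 4)² = (-13)² = 169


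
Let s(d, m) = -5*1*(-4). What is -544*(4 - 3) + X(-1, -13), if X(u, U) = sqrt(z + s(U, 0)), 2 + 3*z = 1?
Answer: -544 + sqrt(177)/3 ≈ -539.57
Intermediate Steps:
z = -1/3 (z = -2/3 + (1/3)*1 = -2/3 + 1/3 = -1/3 ≈ -0.33333)
s(d, m) = 20 (s(d, m) = -5*(-4) = 20)
X(u, U) = sqrt(177)/3 (X(u, U) = sqrt(-1/3 + 20) = sqrt(59/3) = sqrt(177)/3)
-544*(4 - 3) + X(-1, -13) = -544*(4 - 3) + sqrt(177)/3 = -544 + sqrt(177)/3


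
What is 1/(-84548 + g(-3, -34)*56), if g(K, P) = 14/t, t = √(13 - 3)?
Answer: -105685/8935378548 - 49*√10/4467689274 ≈ -1.1862e-5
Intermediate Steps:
t = √10 ≈ 3.1623
g(K, P) = 7*√10/5 (g(K, P) = 14/(√10) = 14*(√10/10) = 7*√10/5)
1/(-84548 + g(-3, -34)*56) = 1/(-84548 + (7*√10/5)*56) = 1/(-84548 + 392*√10/5)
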